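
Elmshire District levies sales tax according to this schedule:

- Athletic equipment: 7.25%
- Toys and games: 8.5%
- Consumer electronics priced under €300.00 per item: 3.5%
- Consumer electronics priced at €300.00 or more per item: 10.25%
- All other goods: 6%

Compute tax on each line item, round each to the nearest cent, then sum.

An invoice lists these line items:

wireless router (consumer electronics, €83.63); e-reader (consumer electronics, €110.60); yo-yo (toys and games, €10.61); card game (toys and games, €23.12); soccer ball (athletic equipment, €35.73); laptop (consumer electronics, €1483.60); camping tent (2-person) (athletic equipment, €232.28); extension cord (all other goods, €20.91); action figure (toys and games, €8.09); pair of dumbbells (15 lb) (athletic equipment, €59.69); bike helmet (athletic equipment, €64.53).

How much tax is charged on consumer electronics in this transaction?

Wireless router €83.63: consumer electronics, under €300.00 → 3.5% → €2.93
E-reader €110.60: consumer electronics, under €300.00 → 3.5% → €3.87
Laptop €1483.60: consumer electronics, €300.00 or more → 10.25% → €152.07
Tax on consumer electronics = €2.93 + €3.87 + €152.07 = €158.87

€158.87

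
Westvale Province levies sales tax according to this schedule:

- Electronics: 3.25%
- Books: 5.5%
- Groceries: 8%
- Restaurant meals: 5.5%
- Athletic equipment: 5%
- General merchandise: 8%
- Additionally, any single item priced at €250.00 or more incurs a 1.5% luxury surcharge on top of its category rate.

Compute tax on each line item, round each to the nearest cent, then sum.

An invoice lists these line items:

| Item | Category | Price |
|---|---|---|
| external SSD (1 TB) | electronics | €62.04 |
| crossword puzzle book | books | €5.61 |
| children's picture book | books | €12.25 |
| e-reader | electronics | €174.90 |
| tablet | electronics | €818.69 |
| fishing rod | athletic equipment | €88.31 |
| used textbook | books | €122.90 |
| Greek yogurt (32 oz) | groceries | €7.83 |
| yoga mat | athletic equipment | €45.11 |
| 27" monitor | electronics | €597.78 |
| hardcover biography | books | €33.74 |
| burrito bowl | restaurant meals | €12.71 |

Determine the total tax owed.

External SSD (1 TB) €62.04: electronics → 3.25% → €2.02
Crossword puzzle book €5.61: books → 5.5% → €0.31
Children's picture book €12.25: books → 5.5% → €0.67
E-reader €174.90: electronics → 3.25% → €5.68
Tablet €818.69: electronics → 3.25% + 1.5% surcharge = 4.75% → €38.89
Fishing rod €88.31: athletic equipment → 5% → €4.42
Used textbook €122.90: books → 5.5% → €6.76
Greek yogurt (32 oz) €7.83: groceries → 8% → €0.63
Yoga mat €45.11: athletic equipment → 5% → €2.26
27" monitor €597.78: electronics → 3.25% + 1.5% surcharge = 4.75% → €28.39
Hardcover biography €33.74: books → 5.5% → €1.86
Burrito bowl €12.71: restaurant meals → 5.5% → €0.70
Total tax = €2.02 + €0.31 + €0.67 + €5.68 + €38.89 + €4.42 + €6.76 + €0.63 + €2.26 + €28.39 + €1.86 + €0.70 = €92.59

€92.59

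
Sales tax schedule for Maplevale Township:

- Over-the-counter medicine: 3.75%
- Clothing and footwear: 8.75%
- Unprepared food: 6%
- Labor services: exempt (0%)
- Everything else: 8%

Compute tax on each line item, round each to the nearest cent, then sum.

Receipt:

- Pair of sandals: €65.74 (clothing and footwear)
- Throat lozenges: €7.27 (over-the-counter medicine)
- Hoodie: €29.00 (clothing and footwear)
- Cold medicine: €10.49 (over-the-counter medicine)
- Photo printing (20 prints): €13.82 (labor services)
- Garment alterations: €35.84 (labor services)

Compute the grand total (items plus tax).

€171.11

Pair of sandals €65.74: clothing and footwear → 8.75% → €5.75
Throat lozenges €7.27: over-the-counter medicine → 3.75% → €0.27
Hoodie €29.00: clothing and footwear → 8.75% → €2.54
Cold medicine €10.49: over-the-counter medicine → 3.75% → €0.39
Photo printing (20 prints) €13.82: labor services → 0% → €0.00
Garment alterations €35.84: labor services → 0% → €0.00
Subtotal = €162.16; tax = €8.95; total due = €171.11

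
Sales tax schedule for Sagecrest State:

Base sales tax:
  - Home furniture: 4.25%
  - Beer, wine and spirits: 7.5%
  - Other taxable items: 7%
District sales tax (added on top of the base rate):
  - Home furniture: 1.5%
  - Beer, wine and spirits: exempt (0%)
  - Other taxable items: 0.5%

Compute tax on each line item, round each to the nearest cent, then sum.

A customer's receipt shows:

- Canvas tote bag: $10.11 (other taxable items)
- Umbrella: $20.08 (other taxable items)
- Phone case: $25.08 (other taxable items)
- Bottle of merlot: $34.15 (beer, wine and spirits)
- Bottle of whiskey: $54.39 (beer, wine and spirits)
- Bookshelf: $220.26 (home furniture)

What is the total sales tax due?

$23.45

Canvas tote bag $10.11: other taxable items → 7% + 0.5% district = 7.5% → $0.76
Umbrella $20.08: other taxable items → 7% + 0.5% district = 7.5% → $1.51
Phone case $25.08: other taxable items → 7% + 0.5% district = 7.5% → $1.88
Bottle of merlot $34.15: beer, wine and spirits → 7.5% + 0% district = 7.5% → $2.56
Bottle of whiskey $54.39: beer, wine and spirits → 7.5% + 0% district = 7.5% → $4.08
Bookshelf $220.26: home furniture → 4.25% + 1.5% district = 5.75% → $12.66
Total tax = $0.76 + $1.51 + $1.88 + $2.56 + $4.08 + $12.66 = $23.45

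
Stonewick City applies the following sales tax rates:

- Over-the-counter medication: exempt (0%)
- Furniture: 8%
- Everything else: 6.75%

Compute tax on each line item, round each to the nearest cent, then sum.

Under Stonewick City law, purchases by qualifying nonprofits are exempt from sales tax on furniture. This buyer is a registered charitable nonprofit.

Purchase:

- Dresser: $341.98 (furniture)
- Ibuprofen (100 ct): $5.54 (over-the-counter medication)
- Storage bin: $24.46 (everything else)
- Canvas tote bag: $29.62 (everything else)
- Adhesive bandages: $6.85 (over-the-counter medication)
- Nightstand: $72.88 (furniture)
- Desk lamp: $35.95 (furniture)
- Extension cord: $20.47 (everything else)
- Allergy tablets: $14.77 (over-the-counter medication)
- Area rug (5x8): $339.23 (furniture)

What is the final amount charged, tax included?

Dresser $341.98: furniture, buyer-exempt → 0% → $0.00
Ibuprofen (100 ct) $5.54: over-the-counter medication → 0% → $0.00
Storage bin $24.46: everything else → 6.75% → $1.65
Canvas tote bag $29.62: everything else → 6.75% → $2.00
Adhesive bandages $6.85: over-the-counter medication → 0% → $0.00
Nightstand $72.88: furniture, buyer-exempt → 0% → $0.00
Desk lamp $35.95: furniture, buyer-exempt → 0% → $0.00
Extension cord $20.47: everything else → 6.75% → $1.38
Allergy tablets $14.77: over-the-counter medication → 0% → $0.00
Area rug (5x8) $339.23: furniture, buyer-exempt → 0% → $0.00
Subtotal = $891.75; tax = $5.03; total due = $896.78

$896.78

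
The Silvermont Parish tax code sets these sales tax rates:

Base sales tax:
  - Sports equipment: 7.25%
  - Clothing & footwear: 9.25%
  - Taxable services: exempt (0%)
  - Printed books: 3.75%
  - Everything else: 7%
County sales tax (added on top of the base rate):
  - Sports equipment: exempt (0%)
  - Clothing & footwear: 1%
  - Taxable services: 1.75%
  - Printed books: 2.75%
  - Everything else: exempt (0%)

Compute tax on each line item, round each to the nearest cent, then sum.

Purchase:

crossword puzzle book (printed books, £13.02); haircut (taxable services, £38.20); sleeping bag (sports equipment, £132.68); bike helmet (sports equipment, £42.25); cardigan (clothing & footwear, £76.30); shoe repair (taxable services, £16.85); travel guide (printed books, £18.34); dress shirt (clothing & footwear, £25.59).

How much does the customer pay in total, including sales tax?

£389.35

Crossword puzzle book £13.02: printed books → 3.75% + 2.75% county = 6.5% → £0.85
Haircut £38.20: taxable services → 0% + 1.75% county = 1.75% → £0.67
Sleeping bag £132.68: sports equipment → 7.25% + 0% county = 7.25% → £9.62
Bike helmet £42.25: sports equipment → 7.25% + 0% county = 7.25% → £3.06
Cardigan £76.30: clothing & footwear → 9.25% + 1% county = 10.25% → £7.82
Shoe repair £16.85: taxable services → 0% + 1.75% county = 1.75% → £0.29
Travel guide £18.34: printed books → 3.75% + 2.75% county = 6.5% → £1.19
Dress shirt £25.59: clothing & footwear → 9.25% + 1% county = 10.25% → £2.62
Subtotal = £363.23; tax = £26.12; total due = £389.35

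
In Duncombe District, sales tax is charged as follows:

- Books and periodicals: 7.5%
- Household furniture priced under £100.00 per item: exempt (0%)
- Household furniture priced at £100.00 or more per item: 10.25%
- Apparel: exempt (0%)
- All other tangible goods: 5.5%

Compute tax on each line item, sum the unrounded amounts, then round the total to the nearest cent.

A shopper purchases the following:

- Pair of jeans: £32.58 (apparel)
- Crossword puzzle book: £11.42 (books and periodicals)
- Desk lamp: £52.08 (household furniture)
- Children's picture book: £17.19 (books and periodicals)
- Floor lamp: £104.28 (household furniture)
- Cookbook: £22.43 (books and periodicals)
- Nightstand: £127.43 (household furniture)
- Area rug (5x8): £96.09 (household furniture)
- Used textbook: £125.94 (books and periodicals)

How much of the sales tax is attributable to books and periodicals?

Crossword puzzle book £11.42: books and periodicals → 7.5% → £0.8565
Children's picture book £17.19: books and periodicals → 7.5% → £1.28925
Cookbook £22.43: books and periodicals → 7.5% → £1.68225
Used textbook £125.94: books and periodicals → 7.5% → £9.4455
Tax on books and periodicals: unrounded sum = £13.2735 → £13.27

£13.27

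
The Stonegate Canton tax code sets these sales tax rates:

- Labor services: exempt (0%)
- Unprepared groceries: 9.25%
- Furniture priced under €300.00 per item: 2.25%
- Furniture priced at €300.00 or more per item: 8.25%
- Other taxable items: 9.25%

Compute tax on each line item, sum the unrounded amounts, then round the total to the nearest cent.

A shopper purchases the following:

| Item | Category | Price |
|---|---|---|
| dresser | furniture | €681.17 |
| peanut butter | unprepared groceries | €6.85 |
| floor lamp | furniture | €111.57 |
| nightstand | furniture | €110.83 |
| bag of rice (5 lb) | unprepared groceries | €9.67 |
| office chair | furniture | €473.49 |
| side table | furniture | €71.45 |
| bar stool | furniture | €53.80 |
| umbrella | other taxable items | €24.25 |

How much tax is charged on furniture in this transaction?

€103.08

Dresser €681.17: furniture, €300.00 or more → 8.25% → €56.196525
Floor lamp €111.57: furniture, under €300.00 → 2.25% → €2.510325
Nightstand €110.83: furniture, under €300.00 → 2.25% → €2.493675
Office chair €473.49: furniture, €300.00 or more → 8.25% → €39.062925
Side table €71.45: furniture, under €300.00 → 2.25% → €1.607625
Bar stool €53.80: furniture, under €300.00 → 2.25% → €1.2105
Tax on furniture: unrounded sum = €103.081575 → €103.08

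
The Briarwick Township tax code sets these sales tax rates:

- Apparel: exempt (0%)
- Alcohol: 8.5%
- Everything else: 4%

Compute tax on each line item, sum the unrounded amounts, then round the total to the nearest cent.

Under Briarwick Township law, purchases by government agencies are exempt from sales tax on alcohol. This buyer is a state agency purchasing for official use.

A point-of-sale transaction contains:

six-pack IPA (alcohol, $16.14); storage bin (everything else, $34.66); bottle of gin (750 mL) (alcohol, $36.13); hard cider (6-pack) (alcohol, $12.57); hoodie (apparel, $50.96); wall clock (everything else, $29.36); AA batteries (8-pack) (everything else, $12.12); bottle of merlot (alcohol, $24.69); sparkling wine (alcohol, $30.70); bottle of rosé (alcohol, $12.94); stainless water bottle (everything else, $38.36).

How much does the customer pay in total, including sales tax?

Six-pack IPA $16.14: alcohol, buyer-exempt → 0% → $0.00
Storage bin $34.66: everything else → 4% → $1.3864
Bottle of gin (750 mL) $36.13: alcohol, buyer-exempt → 0% → $0.00
Hard cider (6-pack) $12.57: alcohol, buyer-exempt → 0% → $0.00
Hoodie $50.96: apparel → 0% → $0.00
Wall clock $29.36: everything else → 4% → $1.1744
AA batteries (8-pack) $12.12: everything else → 4% → $0.4848
Bottle of merlot $24.69: alcohol, buyer-exempt → 0% → $0.00
Sparkling wine $30.70: alcohol, buyer-exempt → 0% → $0.00
Bottle of rosé $12.94: alcohol, buyer-exempt → 0% → $0.00
Stainless water bottle $38.36: everything else → 4% → $1.5344
Subtotal = $298.63; unrounded tax = $4.58 → $4.58; total due = $303.21

$303.21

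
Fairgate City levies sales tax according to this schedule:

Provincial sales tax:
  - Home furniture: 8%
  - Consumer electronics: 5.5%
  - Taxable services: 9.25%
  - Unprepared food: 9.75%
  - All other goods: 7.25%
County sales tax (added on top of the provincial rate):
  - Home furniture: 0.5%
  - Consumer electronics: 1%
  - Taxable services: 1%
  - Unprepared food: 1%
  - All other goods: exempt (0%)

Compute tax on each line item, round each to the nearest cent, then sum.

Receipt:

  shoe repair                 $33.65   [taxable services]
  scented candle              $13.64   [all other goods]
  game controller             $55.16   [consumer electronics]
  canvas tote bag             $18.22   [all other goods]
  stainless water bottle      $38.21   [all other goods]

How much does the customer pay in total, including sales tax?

Shoe repair $33.65: taxable services → 9.25% + 1% county = 10.25% → $3.45
Scented candle $13.64: all other goods → 7.25% + 0% county = 7.25% → $0.99
Game controller $55.16: consumer electronics → 5.5% + 1% county = 6.5% → $3.59
Canvas tote bag $18.22: all other goods → 7.25% + 0% county = 7.25% → $1.32
Stainless water bottle $38.21: all other goods → 7.25% + 0% county = 7.25% → $2.77
Subtotal = $158.88; tax = $12.12; total due = $171.00

$171.00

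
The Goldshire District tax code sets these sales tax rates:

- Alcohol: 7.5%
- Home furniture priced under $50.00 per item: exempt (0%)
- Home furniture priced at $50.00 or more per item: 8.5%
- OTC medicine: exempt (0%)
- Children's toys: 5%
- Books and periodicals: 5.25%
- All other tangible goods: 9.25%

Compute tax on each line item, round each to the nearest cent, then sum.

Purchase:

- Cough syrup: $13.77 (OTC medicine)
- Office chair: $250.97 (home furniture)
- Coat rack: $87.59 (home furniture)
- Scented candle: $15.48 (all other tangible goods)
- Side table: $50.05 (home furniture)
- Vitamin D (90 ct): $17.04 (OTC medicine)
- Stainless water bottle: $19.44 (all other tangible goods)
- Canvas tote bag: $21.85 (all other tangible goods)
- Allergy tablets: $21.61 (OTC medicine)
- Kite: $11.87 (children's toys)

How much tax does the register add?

Cough syrup $13.77: OTC medicine → 0% → $0.00
Office chair $250.97: home furniture, $50.00 or more → 8.5% → $21.33
Coat rack $87.59: home furniture, $50.00 or more → 8.5% → $7.45
Scented candle $15.48: all other tangible goods → 9.25% → $1.43
Side table $50.05: home furniture, $50.00 or more → 8.5% → $4.25
Vitamin D (90 ct) $17.04: OTC medicine → 0% → $0.00
Stainless water bottle $19.44: all other tangible goods → 9.25% → $1.80
Canvas tote bag $21.85: all other tangible goods → 9.25% → $2.02
Allergy tablets $21.61: OTC medicine → 0% → $0.00
Kite $11.87: children's toys → 5% → $0.59
Total tax = $21.33 + $7.45 + $1.43 + $4.25 + $1.80 + $2.02 + $0.59 = $38.87

$38.87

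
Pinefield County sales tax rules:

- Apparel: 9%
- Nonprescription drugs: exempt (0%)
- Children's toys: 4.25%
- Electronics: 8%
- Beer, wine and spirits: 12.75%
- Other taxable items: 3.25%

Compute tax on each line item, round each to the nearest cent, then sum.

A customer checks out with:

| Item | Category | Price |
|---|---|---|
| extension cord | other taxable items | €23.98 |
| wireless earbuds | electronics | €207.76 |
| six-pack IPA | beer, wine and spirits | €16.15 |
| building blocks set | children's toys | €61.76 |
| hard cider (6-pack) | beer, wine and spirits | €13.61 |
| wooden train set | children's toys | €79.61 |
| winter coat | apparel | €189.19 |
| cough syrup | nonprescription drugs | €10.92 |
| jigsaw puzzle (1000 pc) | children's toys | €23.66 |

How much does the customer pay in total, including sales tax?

Extension cord €23.98: other taxable items → 3.25% → €0.78
Wireless earbuds €207.76: electronics → 8% → €16.62
Six-pack IPA €16.15: beer, wine and spirits → 12.75% → €2.06
Building blocks set €61.76: children's toys → 4.25% → €2.62
Hard cider (6-pack) €13.61: beer, wine and spirits → 12.75% → €1.74
Wooden train set €79.61: children's toys → 4.25% → €3.38
Winter coat €189.19: apparel → 9% → €17.03
Cough syrup €10.92: nonprescription drugs → 0% → €0.00
Jigsaw puzzle (1000 pc) €23.66: children's toys → 4.25% → €1.01
Subtotal = €626.64; tax = €45.24; total due = €671.88

€671.88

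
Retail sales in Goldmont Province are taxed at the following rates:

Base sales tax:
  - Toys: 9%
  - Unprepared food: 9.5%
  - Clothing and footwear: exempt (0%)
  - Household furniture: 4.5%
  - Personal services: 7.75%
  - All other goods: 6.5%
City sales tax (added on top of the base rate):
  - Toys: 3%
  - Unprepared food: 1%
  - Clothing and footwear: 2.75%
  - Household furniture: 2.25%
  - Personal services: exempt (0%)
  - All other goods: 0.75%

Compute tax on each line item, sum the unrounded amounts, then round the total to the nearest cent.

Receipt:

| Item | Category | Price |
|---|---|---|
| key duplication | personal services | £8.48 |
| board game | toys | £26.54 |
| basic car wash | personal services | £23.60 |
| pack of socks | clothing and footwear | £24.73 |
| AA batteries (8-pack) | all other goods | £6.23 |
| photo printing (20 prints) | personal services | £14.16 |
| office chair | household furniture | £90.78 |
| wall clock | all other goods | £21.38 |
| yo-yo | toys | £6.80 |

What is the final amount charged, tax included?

Key duplication £8.48: personal services → 7.75% + 0% city = 7.75% → £0.6572
Board game £26.54: toys → 9% + 3% city = 12% → £3.1848
Basic car wash £23.60: personal services → 7.75% + 0% city = 7.75% → £1.829
Pack of socks £24.73: clothing and footwear → 0% + 2.75% city = 2.75% → £0.680075
AA batteries (8-pack) £6.23: all other goods → 6.5% + 0.75% city = 7.25% → £0.451675
Photo printing (20 prints) £14.16: personal services → 7.75% + 0% city = 7.75% → £1.0974
Office chair £90.78: household furniture → 4.5% + 2.25% city = 6.75% → £6.12765
Wall clock £21.38: all other goods → 6.5% + 0.75% city = 7.25% → £1.55005
Yo-yo £6.80: toys → 9% + 3% city = 12% → £0.816
Subtotal = £222.70; unrounded tax = £16.39385 → £16.39; total due = £239.09

£239.09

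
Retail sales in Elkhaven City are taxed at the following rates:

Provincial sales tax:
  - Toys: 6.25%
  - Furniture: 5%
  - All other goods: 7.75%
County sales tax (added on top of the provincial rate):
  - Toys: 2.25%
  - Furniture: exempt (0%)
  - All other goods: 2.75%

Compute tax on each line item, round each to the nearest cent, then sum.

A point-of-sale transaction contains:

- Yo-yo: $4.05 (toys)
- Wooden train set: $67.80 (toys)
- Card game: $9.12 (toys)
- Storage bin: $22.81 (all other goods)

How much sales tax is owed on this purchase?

Yo-yo $4.05: toys → 6.25% + 2.25% county = 8.5% → $0.34
Wooden train set $67.80: toys → 6.25% + 2.25% county = 8.5% → $5.76
Card game $9.12: toys → 6.25% + 2.25% county = 8.5% → $0.78
Storage bin $22.81: all other goods → 7.75% + 2.75% county = 10.5% → $2.40
Total tax = $0.34 + $5.76 + $0.78 + $2.40 = $9.28

$9.28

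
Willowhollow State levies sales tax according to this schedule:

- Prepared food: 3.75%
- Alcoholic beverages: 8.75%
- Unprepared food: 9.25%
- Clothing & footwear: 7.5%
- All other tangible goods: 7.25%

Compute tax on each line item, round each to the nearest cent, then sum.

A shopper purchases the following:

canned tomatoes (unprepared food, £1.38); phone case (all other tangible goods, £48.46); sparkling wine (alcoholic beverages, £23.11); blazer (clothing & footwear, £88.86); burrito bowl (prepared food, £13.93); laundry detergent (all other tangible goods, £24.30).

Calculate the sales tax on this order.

Canned tomatoes £1.38: unprepared food → 9.25% → £0.13
Phone case £48.46: all other tangible goods → 7.25% → £3.51
Sparkling wine £23.11: alcoholic beverages → 8.75% → £2.02
Blazer £88.86: clothing & footwear → 7.5% → £6.66
Burrito bowl £13.93: prepared food → 3.75% → £0.52
Laundry detergent £24.30: all other tangible goods → 7.25% → £1.76
Total tax = £0.13 + £3.51 + £2.02 + £6.66 + £0.52 + £1.76 = £14.60

£14.60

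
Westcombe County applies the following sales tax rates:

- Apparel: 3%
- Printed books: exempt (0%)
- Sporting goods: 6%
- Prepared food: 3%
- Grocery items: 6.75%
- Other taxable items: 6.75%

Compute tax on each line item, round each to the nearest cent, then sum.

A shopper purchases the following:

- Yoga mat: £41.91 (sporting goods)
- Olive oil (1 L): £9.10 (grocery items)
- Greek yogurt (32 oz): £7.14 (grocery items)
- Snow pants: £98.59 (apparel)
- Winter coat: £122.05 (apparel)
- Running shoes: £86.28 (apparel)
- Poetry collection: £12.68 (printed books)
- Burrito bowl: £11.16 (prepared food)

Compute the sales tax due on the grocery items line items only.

£1.09

Olive oil (1 L) £9.10: grocery items → 6.75% → £0.61
Greek yogurt (32 oz) £7.14: grocery items → 6.75% → £0.48
Tax on grocery items = £0.61 + £0.48 = £1.09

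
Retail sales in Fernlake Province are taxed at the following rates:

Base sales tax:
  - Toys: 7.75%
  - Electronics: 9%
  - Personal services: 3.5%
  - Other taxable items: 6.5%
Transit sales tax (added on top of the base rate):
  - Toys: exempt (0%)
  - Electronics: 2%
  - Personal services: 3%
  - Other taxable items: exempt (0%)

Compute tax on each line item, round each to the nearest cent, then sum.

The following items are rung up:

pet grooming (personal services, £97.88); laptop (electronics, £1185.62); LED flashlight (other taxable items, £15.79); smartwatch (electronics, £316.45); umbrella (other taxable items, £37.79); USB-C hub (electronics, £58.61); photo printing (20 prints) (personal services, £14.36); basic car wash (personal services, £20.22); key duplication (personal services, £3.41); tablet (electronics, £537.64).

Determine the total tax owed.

Pet grooming £97.88: personal services → 3.5% + 3% transit = 6.5% → £6.36
Laptop £1185.62: electronics → 9% + 2% transit = 11% → £130.42
LED flashlight £15.79: other taxable items → 6.5% + 0% transit = 6.5% → £1.03
Smartwatch £316.45: electronics → 9% + 2% transit = 11% → £34.81
Umbrella £37.79: other taxable items → 6.5% + 0% transit = 6.5% → £2.46
USB-C hub £58.61: electronics → 9% + 2% transit = 11% → £6.45
Photo printing (20 prints) £14.36: personal services → 3.5% + 3% transit = 6.5% → £0.93
Basic car wash £20.22: personal services → 3.5% + 3% transit = 6.5% → £1.31
Key duplication £3.41: personal services → 3.5% + 3% transit = 6.5% → £0.22
Tablet £537.64: electronics → 9% + 2% transit = 11% → £59.14
Total tax = £6.36 + £130.42 + £1.03 + £34.81 + £2.46 + £6.45 + £0.93 + £1.31 + £0.22 + £59.14 = £243.13

£243.13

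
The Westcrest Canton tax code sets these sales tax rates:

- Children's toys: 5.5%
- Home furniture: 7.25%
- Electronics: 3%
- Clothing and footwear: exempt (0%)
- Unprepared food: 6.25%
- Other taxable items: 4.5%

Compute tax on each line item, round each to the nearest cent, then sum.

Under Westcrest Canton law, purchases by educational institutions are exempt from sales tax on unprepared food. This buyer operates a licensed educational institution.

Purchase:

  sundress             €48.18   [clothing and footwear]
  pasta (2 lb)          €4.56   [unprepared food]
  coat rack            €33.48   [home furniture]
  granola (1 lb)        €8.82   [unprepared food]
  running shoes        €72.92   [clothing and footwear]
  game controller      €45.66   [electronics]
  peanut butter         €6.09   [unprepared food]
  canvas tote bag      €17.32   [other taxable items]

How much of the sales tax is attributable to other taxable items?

€0.78

Canvas tote bag €17.32: other taxable items → 4.5% → €0.78
Tax on other taxable items = €0.78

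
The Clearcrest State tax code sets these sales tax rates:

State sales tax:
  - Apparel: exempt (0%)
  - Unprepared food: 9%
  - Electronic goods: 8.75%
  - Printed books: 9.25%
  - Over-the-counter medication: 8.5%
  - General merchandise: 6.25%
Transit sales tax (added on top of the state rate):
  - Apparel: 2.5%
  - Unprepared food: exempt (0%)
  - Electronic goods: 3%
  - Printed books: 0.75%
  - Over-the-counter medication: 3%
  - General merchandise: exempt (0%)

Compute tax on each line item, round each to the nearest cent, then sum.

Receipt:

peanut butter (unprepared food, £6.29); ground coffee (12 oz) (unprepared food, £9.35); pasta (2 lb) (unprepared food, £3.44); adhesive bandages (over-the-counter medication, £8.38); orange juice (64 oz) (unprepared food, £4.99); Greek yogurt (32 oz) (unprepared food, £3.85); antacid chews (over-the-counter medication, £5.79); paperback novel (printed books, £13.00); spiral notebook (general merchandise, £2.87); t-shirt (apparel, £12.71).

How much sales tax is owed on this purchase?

£5.95

Peanut butter £6.29: unprepared food → 9% + 0% transit = 9% → £0.57
Ground coffee (12 oz) £9.35: unprepared food → 9% + 0% transit = 9% → £0.84
Pasta (2 lb) £3.44: unprepared food → 9% + 0% transit = 9% → £0.31
Adhesive bandages £8.38: over-the-counter medication → 8.5% + 3% transit = 11.5% → £0.96
Orange juice (64 oz) £4.99: unprepared food → 9% + 0% transit = 9% → £0.45
Greek yogurt (32 oz) £3.85: unprepared food → 9% + 0% transit = 9% → £0.35
Antacid chews £5.79: over-the-counter medication → 8.5% + 3% transit = 11.5% → £0.67
Paperback novel £13.00: printed books → 9.25% + 0.75% transit = 10% → £1.30
Spiral notebook £2.87: general merchandise → 6.25% + 0% transit = 6.25% → £0.18
T-shirt £12.71: apparel → 0% + 2.5% transit = 2.5% → £0.32
Total tax = £0.57 + £0.84 + £0.31 + £0.96 + £0.45 + £0.35 + £0.67 + £1.30 + £0.18 + £0.32 = £5.95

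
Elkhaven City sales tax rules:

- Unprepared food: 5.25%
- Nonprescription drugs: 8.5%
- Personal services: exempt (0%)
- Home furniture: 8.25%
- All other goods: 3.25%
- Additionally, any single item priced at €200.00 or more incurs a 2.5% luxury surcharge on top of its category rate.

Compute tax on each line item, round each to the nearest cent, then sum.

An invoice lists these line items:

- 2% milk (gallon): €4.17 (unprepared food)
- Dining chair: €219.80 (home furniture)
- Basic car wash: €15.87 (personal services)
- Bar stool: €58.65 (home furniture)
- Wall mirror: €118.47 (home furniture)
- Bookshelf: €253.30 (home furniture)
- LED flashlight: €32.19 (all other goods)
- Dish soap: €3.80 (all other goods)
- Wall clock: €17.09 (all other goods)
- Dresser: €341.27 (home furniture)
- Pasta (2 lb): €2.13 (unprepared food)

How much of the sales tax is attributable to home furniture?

€102.16

Dining chair €219.80: home furniture → 8.25% + 2.5% surcharge = 10.75% → €23.63
Bar stool €58.65: home furniture → 8.25% → €4.84
Wall mirror €118.47: home furniture → 8.25% → €9.77
Bookshelf €253.30: home furniture → 8.25% + 2.5% surcharge = 10.75% → €27.23
Dresser €341.27: home furniture → 8.25% + 2.5% surcharge = 10.75% → €36.69
Tax on home furniture = €23.63 + €4.84 + €9.77 + €27.23 + €36.69 = €102.16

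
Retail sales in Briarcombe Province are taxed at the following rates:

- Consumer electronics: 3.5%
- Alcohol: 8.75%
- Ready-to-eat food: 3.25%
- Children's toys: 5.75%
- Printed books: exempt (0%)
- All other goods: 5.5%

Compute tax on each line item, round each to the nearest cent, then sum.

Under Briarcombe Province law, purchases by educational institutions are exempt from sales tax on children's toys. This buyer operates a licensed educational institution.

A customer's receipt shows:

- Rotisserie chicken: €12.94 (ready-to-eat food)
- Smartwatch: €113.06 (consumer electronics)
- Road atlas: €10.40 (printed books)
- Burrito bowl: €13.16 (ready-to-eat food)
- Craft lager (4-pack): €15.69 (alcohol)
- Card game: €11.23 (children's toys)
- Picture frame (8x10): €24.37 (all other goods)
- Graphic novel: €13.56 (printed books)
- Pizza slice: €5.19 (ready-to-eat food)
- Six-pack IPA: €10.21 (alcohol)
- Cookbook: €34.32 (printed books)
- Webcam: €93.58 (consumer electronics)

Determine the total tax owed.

Rotisserie chicken €12.94: ready-to-eat food → 3.25% → €0.42
Smartwatch €113.06: consumer electronics → 3.5% → €3.96
Road atlas €10.40: printed books → 0% → €0.00
Burrito bowl €13.16: ready-to-eat food → 3.25% → €0.43
Craft lager (4-pack) €15.69: alcohol → 8.75% → €1.37
Card game €11.23: children's toys, buyer-exempt → 0% → €0.00
Picture frame (8x10) €24.37: all other goods → 5.5% → €1.34
Graphic novel €13.56: printed books → 0% → €0.00
Pizza slice €5.19: ready-to-eat food → 3.25% → €0.17
Six-pack IPA €10.21: alcohol → 8.75% → €0.89
Cookbook €34.32: printed books → 0% → €0.00
Webcam €93.58: consumer electronics → 3.5% → €3.28
Total tax = €0.42 + €3.96 + €0.43 + €1.37 + €1.34 + €0.17 + €0.89 + €3.28 = €11.86

€11.86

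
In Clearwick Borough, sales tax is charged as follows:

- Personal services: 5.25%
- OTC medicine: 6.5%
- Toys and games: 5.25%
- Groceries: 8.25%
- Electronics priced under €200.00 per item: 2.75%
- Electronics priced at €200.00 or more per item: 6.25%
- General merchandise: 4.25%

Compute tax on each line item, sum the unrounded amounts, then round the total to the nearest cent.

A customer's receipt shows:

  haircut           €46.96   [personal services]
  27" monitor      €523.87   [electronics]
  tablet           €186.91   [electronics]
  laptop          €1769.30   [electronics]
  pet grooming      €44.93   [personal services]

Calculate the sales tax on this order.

Haircut €46.96: personal services → 5.25% → €2.4654
27" monitor €523.87: electronics, €200.00 or more → 6.25% → €32.741875
Tablet €186.91: electronics, under €200.00 → 2.75% → €5.140025
Laptop €1769.30: electronics, €200.00 or more → 6.25% → €110.58125
Pet grooming €44.93: personal services → 5.25% → €2.358825
Unrounded tax sum = €153.287375 → €153.29

€153.29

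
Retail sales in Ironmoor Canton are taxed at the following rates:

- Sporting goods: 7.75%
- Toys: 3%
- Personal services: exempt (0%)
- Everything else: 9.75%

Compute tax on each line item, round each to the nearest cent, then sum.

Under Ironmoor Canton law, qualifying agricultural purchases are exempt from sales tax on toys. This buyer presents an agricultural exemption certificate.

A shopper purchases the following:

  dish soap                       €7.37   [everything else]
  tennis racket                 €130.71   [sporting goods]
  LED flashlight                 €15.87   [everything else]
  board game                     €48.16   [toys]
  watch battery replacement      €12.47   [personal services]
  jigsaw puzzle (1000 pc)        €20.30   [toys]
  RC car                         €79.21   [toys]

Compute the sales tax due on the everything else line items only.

€2.27

Dish soap €7.37: everything else → 9.75% → €0.72
LED flashlight €15.87: everything else → 9.75% → €1.55
Tax on everything else = €0.72 + €1.55 = €2.27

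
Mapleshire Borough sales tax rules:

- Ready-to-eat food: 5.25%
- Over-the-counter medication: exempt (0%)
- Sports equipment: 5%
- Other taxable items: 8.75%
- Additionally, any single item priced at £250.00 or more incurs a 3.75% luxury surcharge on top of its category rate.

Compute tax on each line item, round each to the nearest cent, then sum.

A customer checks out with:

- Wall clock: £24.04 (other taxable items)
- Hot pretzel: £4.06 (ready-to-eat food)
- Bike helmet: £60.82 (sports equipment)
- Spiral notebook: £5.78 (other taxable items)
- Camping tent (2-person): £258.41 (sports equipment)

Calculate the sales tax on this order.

£28.47

Wall clock £24.04: other taxable items → 8.75% → £2.10
Hot pretzel £4.06: ready-to-eat food → 5.25% → £0.21
Bike helmet £60.82: sports equipment → 5% → £3.04
Spiral notebook £5.78: other taxable items → 8.75% → £0.51
Camping tent (2-person) £258.41: sports equipment → 5% + 3.75% surcharge = 8.75% → £22.61
Total tax = £2.10 + £0.21 + £3.04 + £0.51 + £22.61 = £28.47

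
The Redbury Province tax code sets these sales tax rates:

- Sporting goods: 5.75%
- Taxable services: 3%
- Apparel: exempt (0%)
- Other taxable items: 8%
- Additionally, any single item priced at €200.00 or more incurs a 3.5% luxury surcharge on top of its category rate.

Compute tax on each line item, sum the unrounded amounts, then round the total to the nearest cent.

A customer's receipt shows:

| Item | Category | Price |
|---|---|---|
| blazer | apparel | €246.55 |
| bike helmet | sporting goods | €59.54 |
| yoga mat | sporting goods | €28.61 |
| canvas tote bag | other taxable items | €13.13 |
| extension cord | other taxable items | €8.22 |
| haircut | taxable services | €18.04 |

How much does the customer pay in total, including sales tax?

Blazer €246.55: apparel → 0% + 3.5% surcharge = 3.5% → €8.62925
Bike helmet €59.54: sporting goods → 5.75% → €3.42355
Yoga mat €28.61: sporting goods → 5.75% → €1.645075
Canvas tote bag €13.13: other taxable items → 8% → €1.0504
Extension cord €8.22: other taxable items → 8% → €0.6576
Haircut €18.04: taxable services → 3% → €0.5412
Subtotal = €374.09; unrounded tax = €15.947075 → €15.95; total due = €390.04

€390.04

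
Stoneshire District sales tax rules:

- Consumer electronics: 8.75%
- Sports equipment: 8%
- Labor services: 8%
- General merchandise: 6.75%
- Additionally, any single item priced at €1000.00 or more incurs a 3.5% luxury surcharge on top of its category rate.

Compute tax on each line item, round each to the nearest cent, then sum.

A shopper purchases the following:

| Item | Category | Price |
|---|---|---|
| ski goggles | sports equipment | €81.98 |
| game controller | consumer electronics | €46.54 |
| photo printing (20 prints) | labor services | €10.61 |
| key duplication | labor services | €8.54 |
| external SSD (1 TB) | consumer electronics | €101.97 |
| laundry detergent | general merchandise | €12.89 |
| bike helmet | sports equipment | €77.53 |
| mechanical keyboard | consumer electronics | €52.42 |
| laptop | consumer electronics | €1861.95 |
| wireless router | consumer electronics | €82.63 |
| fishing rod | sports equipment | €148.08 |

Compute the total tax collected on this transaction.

Ski goggles €81.98: sports equipment → 8% → €6.56
Game controller €46.54: consumer electronics → 8.75% → €4.07
Photo printing (20 prints) €10.61: labor services → 8% → €0.85
Key duplication €8.54: labor services → 8% → €0.68
External SSD (1 TB) €101.97: consumer electronics → 8.75% → €8.92
Laundry detergent €12.89: general merchandise → 6.75% → €0.87
Bike helmet €77.53: sports equipment → 8% → €6.20
Mechanical keyboard €52.42: consumer electronics → 8.75% → €4.59
Laptop €1861.95: consumer electronics → 8.75% + 3.5% surcharge = 12.25% → €228.09
Wireless router €82.63: consumer electronics → 8.75% → €7.23
Fishing rod €148.08: sports equipment → 8% → €11.85
Total tax = €6.56 + €4.07 + €0.85 + €0.68 + €8.92 + €0.87 + €6.20 + €4.59 + €228.09 + €7.23 + €11.85 = €279.91

€279.91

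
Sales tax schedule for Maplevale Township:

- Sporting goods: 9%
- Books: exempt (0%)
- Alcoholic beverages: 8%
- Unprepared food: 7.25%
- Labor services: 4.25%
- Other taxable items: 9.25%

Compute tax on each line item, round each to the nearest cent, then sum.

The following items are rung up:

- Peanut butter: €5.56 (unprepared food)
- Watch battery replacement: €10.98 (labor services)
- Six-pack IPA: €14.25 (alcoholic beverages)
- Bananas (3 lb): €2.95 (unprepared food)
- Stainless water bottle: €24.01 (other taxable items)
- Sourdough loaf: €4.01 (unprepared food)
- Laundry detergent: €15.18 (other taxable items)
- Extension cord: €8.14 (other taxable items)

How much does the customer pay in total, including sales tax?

€91.96

Peanut butter €5.56: unprepared food → 7.25% → €0.40
Watch battery replacement €10.98: labor services → 4.25% → €0.47
Six-pack IPA €14.25: alcoholic beverages → 8% → €1.14
Bananas (3 lb) €2.95: unprepared food → 7.25% → €0.21
Stainless water bottle €24.01: other taxable items → 9.25% → €2.22
Sourdough loaf €4.01: unprepared food → 7.25% → €0.29
Laundry detergent €15.18: other taxable items → 9.25% → €1.40
Extension cord €8.14: other taxable items → 9.25% → €0.75
Subtotal = €85.08; tax = €6.88; total due = €91.96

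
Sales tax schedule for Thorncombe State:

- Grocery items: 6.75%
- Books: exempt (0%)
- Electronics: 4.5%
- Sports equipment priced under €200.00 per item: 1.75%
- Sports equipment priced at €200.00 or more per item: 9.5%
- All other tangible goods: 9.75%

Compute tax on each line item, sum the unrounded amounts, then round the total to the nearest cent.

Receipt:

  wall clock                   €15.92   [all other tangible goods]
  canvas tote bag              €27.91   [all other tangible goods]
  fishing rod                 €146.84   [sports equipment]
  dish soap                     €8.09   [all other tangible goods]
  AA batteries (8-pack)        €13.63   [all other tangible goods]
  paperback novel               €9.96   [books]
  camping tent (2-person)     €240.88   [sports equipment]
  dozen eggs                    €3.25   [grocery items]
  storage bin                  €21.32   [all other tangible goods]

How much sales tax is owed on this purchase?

Wall clock €15.92: all other tangible goods → 9.75% → €1.5522
Canvas tote bag €27.91: all other tangible goods → 9.75% → €2.721225
Fishing rod €146.84: sports equipment, under €200.00 → 1.75% → €2.5697
Dish soap €8.09: all other tangible goods → 9.75% → €0.788775
AA batteries (8-pack) €13.63: all other tangible goods → 9.75% → €1.328925
Paperback novel €9.96: books → 0% → €0.00
Camping tent (2-person) €240.88: sports equipment, €200.00 or more → 9.5% → €22.8836
Dozen eggs €3.25: grocery items → 6.75% → €0.219375
Storage bin €21.32: all other tangible goods → 9.75% → €2.0787
Unrounded tax sum = €34.1425 → €34.14

€34.14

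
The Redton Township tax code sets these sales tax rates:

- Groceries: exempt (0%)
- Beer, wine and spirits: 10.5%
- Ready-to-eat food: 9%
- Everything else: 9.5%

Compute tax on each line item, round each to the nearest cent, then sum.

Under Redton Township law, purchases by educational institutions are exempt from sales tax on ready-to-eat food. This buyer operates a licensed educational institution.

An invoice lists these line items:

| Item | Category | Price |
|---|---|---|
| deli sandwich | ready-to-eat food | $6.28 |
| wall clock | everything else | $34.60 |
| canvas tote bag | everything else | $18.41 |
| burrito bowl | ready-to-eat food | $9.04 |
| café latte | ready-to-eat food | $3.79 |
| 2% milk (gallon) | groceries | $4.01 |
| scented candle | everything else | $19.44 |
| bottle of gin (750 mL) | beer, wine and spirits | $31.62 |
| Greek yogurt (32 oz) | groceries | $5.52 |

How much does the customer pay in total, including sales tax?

$142.92

Deli sandwich $6.28: ready-to-eat food, buyer-exempt → 0% → $0.00
Wall clock $34.60: everything else → 9.5% → $3.29
Canvas tote bag $18.41: everything else → 9.5% → $1.75
Burrito bowl $9.04: ready-to-eat food, buyer-exempt → 0% → $0.00
Café latte $3.79: ready-to-eat food, buyer-exempt → 0% → $0.00
2% milk (gallon) $4.01: groceries → 0% → $0.00
Scented candle $19.44: everything else → 9.5% → $1.85
Bottle of gin (750 mL) $31.62: beer, wine and spirits → 10.5% → $3.32
Greek yogurt (32 oz) $5.52: groceries → 0% → $0.00
Subtotal = $132.71; tax = $10.21; total due = $142.92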